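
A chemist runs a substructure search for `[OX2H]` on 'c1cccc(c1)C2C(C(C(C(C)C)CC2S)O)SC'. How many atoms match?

1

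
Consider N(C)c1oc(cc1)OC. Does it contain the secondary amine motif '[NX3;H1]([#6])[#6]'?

Yes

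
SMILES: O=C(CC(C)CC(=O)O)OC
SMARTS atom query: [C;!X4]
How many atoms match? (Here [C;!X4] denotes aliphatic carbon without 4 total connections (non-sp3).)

2

Check the 11 heavy atoms by environment: 5× C (X4) → no; 2× C (X3) → match; 2× O (X1) → no; 2× O (X2) → no.
That gives 2 matching atoms.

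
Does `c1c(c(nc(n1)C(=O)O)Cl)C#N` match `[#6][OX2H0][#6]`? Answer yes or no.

The pattern [#6][OX2H0][#6] describes an aliphatic oxygen bridging two carbons with no H on the oxygen — an ether.
The closest candidate here is a carboxylic acid group (-C(=O)OH), but the -OH oxygen has H1; the =O is OX1, not OX2. No other fragment satisfies the full query, so there is no match.

No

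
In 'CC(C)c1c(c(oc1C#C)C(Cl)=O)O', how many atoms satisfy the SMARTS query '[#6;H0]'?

6

The query [#6;H0] means: any carbon with no attached hydrogen.
Check the 14 heavy atoms by environment: 1× o (aromatic, H0) → no; 4× c (aromatic, H0) → match; 2× C (H0) → match; 2× C (H1) → no; 2× C (H3) → no; 1× O (H0) → no; 1× Cl (H0) → no; 1× O (H1) → no.
Summing the matching environments: 4 + 2 = 6 matching atoms.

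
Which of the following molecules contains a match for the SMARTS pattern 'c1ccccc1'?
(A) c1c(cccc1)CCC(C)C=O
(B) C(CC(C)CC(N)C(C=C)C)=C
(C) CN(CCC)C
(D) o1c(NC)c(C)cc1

A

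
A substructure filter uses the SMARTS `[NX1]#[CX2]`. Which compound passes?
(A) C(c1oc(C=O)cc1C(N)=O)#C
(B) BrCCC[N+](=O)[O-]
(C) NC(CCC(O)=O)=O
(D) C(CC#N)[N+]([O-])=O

D

[NX1]#[CX2] describes a nitrogen triple-bonded to a two-connected carbon (a nitrile).
(A) has a primary amide (-C(=O)NH2) but the nitrogen is NX3, not NX1.
(B) has a nitro group (-[N+](=O)[O-]) but there is no C#N triple bond.
(C) has a primary amide (-C(=O)NH2) but the nitrogen is NX3, not NX1.
(D) contains a nitrile (-C#N), which satisfies every atom and bond constraint.
So the answer is (D).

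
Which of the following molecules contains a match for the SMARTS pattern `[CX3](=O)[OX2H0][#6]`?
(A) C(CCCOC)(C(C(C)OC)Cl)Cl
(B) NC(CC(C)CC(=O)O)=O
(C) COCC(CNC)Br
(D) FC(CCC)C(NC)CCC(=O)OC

[CX3](=O)[OX2H0][#6] describes a carbonyl carbon bonded to an oxygen that is itself bonded to carbon (no H on that O) (an ester).
(A) has a methoxy ether (-OCH3) but the ether oxygen is not adjacent to a C=O carbon.
(B) has a primary amide (-C(=O)NH2) but the carbonyl is bonded to N, not to an O-C linkage.
(C) has a methoxy ether (-OCH3) but the ether oxygen is not adjacent to a C=O carbon.
(D) contains a methyl-ester group (-C(=O)OCH3), which satisfies every atom and bond constraint.
So the answer is (D).

D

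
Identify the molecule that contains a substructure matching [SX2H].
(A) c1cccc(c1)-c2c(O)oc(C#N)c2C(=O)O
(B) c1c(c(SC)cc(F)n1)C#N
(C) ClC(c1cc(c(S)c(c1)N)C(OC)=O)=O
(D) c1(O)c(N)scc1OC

C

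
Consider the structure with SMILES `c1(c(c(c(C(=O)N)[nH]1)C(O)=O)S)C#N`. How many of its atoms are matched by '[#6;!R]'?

The query [#6;!R] means: carbon not in any ring.
Check the 14 heavy atoms by environment: 1× n (aromatic, in 5-ring) → no; 4× c (aromatic, in 5-ring) → no; 3× C (acyclic) → match; 2× N (acyclic) → no; 3× O (acyclic) → no; 1× S (acyclic) → no.
That gives 3 matching atoms.

3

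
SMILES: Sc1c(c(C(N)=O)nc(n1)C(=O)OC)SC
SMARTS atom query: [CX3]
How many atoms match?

2

The query [CX3] means: C with X3: aliphatic carbon with exactly 3 total connections.
Check the 16 heavy atoms by environment: 2× n (aromatic, X2) → no; 4× c (aromatic, X3) → no; 2× S (X2) → no; 2× C (X4) → no; 2× C (X3) → match; 2× O (X1) → no; 1× N (X3) → no; 1× O (X2) → no.
That gives 2 matching atoms.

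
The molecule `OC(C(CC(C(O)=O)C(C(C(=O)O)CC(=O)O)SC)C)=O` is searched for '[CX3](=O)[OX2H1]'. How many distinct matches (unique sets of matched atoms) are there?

4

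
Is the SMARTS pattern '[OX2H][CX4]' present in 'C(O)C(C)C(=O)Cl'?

Yes

The pattern [OX2H][CX4] describes a hydroxyl oxygen bound to an sp3 (X4) carbon — an aliphatic alcohol.
The molecule carries a hydroxyl group (-OH), whose atoms satisfy every constraint of the query, so the pattern matches.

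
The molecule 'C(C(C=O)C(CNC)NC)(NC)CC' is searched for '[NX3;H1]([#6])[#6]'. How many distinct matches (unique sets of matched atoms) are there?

[NX3;H1]([#6])[#6] is the SMARTS for a secondary amine: a trivalent nitrogen with one H, bonded to two carbons.
The molecule carries 3 separate instances of an N-methylamino group (-NHCH3) meeting every constraint; each maps to a distinct set of atoms, giving 3 matches.

3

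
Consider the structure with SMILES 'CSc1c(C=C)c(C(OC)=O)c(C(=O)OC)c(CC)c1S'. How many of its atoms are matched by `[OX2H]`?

0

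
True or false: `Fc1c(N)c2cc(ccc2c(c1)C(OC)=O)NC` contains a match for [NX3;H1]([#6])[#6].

True

The pattern [NX3;H1]([#6])[#6] describes a trivalent nitrogen with one H, bonded to two carbons — a secondary amine.
The molecule carries an N-methylamino group (-NHCH3), whose atoms satisfy every constraint of the query, so the pattern matches.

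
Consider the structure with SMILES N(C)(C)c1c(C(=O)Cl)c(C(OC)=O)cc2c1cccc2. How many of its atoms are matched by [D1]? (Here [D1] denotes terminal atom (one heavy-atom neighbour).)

The query [D1] means: atom with exactly one heavy-atom neighbour (degree 1).
Check the 20 heavy atoms by environment: 5× c (aromatic, D3) → no; 5× c (aromatic, D2) → no; 2× C (D3) → no; 2× O (D1) → match; 1× O (D2) → no; 3× C (D1) → match; 1× Cl (D1) → match; 1× N (D3) → no.
Summing the matching environments: 2 + 3 + 1 = 6 matching atoms.

6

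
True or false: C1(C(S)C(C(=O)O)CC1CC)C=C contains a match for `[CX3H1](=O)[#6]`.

The pattern [CX3H1](=O)[#6] describes an sp2 carbon with one H, double-bonded to O and single-bonded to carbon — an aldehyde.
The closest candidate here is a carboxylic acid group (-C(=O)OH), but the carbonyl carbon has H0 and is bonded to O, not H1. No other fragment satisfies the full query, so there is no match.

False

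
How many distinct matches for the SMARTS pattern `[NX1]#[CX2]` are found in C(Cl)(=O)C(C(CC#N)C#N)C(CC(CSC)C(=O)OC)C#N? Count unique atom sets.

3

[NX1]#[CX2] is the SMARTS for a nitrile: a nitrogen triple-bonded to a two-connected carbon.
The molecule carries 3 separate instances of a nitrile (-C#N) meeting every constraint; each maps to a distinct set of atoms, giving 3 matches.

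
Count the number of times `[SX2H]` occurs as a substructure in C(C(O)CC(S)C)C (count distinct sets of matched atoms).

1

[SX2H] is the SMARTS for a thiol: an aliphatic sulfur with two connections, one being H.
Exactly one fragment in the molecule meets all constraints, giving 1 match.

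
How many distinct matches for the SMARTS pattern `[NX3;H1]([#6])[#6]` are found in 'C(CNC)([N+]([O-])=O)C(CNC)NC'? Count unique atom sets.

[NX3;H1]([#6])[#6] is the SMARTS for a secondary amine: a trivalent nitrogen with one H, bonded to two carbons.
The molecule carries 3 separate instances of an N-methylamino group (-NHCH3) meeting every constraint; each maps to a distinct set of atoms, giving 3 matches.

3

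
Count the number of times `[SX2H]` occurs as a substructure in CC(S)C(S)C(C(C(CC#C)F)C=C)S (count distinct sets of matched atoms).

[SX2H] is the SMARTS for a thiol: an aliphatic sulfur with two connections, one being H.
The molecule carries 3 separate instances of a thiol (-SH) meeting every constraint; each maps to a distinct set of atoms, giving 3 matches.

3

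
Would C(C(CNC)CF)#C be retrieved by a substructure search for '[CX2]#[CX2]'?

The pattern [CX2]#[CX2] describes a carbon-carbon triple bond — an alkyne.
The molecule carries an ethynyl group (-C#CH), whose atoms satisfy every constraint of the query, so the pattern matches.

Yes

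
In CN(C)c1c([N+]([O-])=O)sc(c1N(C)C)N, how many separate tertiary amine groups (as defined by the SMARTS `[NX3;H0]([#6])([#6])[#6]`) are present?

2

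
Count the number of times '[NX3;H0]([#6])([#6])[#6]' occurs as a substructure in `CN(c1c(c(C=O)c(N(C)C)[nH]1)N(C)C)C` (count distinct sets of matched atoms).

[NX3;H0]([#6])([#6])[#6] is the SMARTS for a tertiary amine: a trivalent nitrogen with no H, bonded to three carbons.
The molecule carries 3 separate instances of a dimethylamino group (-N(CH3)2) meeting every constraint; each maps to a distinct set of atoms, giving 3 matches.

3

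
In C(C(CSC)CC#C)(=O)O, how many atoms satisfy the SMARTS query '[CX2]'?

The query [CX2] means: C with X2: aliphatic carbon with exactly 2 total connections.
Check the 10 heavy atoms by environment: 4× C (X4) → no; 1× C (X3) → no; 1× O (X1) → no; 1× O (X2) → no; 2× C (X2) → match; 1× S (X2) → no.
That gives 2 matching atoms.

2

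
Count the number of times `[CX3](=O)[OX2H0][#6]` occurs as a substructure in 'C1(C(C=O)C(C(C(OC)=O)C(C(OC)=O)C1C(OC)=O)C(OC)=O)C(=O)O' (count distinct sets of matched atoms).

[CX3](=O)[OX2H0][#6] is the SMARTS for an ester: a carbonyl carbon bonded to an oxygen that is itself bonded to carbon (no H on that O).
The molecule carries 4 separate instances of a methyl-ester group (-C(=O)OCH3) meeting every constraint; each maps to a distinct set of atoms, giving 4 matches.

4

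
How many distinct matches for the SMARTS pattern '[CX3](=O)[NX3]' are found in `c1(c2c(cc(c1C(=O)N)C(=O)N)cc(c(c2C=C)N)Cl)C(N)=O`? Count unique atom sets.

3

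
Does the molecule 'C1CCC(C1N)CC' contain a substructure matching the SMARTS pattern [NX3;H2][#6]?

The pattern [NX3;H2][#6] describes a trivalent nitrogen with two H attached to carbon — a primary amine.
The molecule carries a primary amino group (-NH2), whose atoms satisfy every constraint of the query, so the pattern matches.

Yes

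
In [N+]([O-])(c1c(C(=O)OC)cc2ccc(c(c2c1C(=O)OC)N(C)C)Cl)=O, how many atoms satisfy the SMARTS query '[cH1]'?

3

The query [cH1] means: aromatic carbon bearing exactly one hydrogen.
Check the 25 heavy atoms by environment: 7× c (aromatic, H0) → no; 3× c (aromatic, H1) → match; 2× C (H0) → no; 5× O (H0) → no; 4× C (H3) → no; 1× N (H0) → no; 1× N (charge +1, H0) → no; 1× O (charge -1, H0) → no; 1× Cl (H0) → no.
That gives 3 matching atoms.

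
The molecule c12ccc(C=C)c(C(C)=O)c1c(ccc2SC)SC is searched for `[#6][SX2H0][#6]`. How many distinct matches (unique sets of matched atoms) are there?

2

[#6][SX2H0][#6] is the SMARTS for a thioether: an aliphatic sulfur bridging two carbons with no H on the sulfur.
The molecule carries 2 separate instances of a methylthio ether (-SCH3) meeting every constraint; each maps to a distinct set of atoms, giving 2 matches.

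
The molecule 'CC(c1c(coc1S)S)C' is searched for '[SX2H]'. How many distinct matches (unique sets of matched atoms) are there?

[SX2H] is the SMARTS for a thiol: an aliphatic sulfur with two connections, one being H.
The molecule carries 2 separate instances of a thiol (-SH) meeting every constraint; each maps to a distinct set of atoms, giving 2 matches.

2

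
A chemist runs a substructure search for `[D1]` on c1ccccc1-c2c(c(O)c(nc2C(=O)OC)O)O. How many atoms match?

5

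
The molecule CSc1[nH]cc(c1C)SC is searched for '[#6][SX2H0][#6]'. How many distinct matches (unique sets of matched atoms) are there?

2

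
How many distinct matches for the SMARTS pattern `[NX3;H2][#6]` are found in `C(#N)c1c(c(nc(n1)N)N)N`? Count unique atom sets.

3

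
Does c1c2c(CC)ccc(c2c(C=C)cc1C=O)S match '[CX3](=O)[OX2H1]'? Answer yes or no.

No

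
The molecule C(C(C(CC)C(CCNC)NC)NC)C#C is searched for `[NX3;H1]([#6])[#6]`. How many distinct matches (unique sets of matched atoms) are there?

[NX3;H1]([#6])[#6] is the SMARTS for a secondary amine: a trivalent nitrogen with one H, bonded to two carbons.
The molecule carries 3 separate instances of an N-methylamino group (-NHCH3) meeting every constraint; each maps to a distinct set of atoms, giving 3 matches.

3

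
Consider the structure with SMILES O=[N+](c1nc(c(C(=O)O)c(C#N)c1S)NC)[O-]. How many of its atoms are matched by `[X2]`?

4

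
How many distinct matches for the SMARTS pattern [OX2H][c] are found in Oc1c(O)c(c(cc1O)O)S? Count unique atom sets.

[OX2H][c] is the SMARTS for a phenol: a hydroxyl oxygen attached to an aromatic carbon.
The molecule carries 4 separate instances of a hydroxyl group (-OH) meeting every constraint; each maps to a distinct set of atoms, giving 4 matches.

4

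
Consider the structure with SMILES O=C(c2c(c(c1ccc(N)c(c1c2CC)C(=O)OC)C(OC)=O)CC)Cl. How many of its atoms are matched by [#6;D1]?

4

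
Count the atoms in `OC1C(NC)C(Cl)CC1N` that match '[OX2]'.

Check the 10 heavy atoms by environment: 6× C (X4) → no; 2× N (X3) → no; 1× O (X2) → match; 1× Cl (X1) → no.
That gives 1 matching atom.

1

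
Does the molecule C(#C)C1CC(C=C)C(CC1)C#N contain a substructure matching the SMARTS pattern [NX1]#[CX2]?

Yes

The pattern [NX1]#[CX2] describes a nitrogen triple-bonded to a two-connected carbon — a nitrile.
The molecule carries a nitrile (-C#N), whose atoms satisfy every constraint of the query, so the pattern matches.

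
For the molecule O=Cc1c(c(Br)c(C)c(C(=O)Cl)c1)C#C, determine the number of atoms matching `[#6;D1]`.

Check the 15 heavy atoms by environment: 5× c (aromatic, D3) → no; 1× c (aromatic, D2) → no; 2× C (D2) → no; 2× C (D1) → match; 2× O (D1) → no; 1× Br (D1) → no; 1× C (D3) → no; 1× Cl (D1) → no.
That gives 2 matching atoms.

2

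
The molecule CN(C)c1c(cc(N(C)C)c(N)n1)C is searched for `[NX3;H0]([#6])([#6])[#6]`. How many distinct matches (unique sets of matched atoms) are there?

[NX3;H0]([#6])([#6])[#6] is the SMARTS for a tertiary amine: a trivalent nitrogen with no H, bonded to three carbons.
The molecule carries 2 separate instances of a dimethylamino group (-N(CH3)2) meeting every constraint; each maps to a distinct set of atoms, giving 2 matches.

2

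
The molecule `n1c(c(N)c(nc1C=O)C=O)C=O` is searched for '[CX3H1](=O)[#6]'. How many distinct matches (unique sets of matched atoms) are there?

3

[CX3H1](=O)[#6] is the SMARTS for an aldehyde: an sp2 carbon with one H, double-bonded to O and single-bonded to carbon.
The molecule carries 3 separate instances of an aldehyde (-CHO) meeting every constraint; each maps to a distinct set of atoms, giving 3 matches.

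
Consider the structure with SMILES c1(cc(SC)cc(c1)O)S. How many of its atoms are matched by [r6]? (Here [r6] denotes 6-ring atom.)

The query [r6] means: r6 matches atoms in a six-membered ring.
Check the 10 heavy atoms by environment: 6× c (aromatic, in 6-ring) → match; 2× S (acyclic) → no; 1× O (acyclic) → no; 1× C (acyclic) → no.
That gives 6 matching atoms.

6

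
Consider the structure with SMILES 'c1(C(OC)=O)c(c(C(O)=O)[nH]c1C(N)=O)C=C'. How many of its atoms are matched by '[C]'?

6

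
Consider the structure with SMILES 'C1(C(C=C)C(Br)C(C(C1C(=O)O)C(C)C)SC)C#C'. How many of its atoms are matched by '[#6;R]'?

The query [#6;R] means: carbon that is part of a ring.
Check the 19 heavy atoms by environment: 6× C (in 6-ring) → match; 1× S (acyclic) → no; 9× C (acyclic) → no; 1× Br (acyclic) → no; 2× O (acyclic) → no.
That gives 6 matching atoms.

6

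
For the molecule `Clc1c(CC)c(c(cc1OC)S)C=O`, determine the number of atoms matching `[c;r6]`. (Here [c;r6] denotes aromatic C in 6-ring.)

6

The query [c;r6] means: aromatic carbon that belongs to a six-membered ring.
Check the 14 heavy atoms by environment: 6× c (aromatic, in 6-ring) → match; 1× S (acyclic) → no; 1× Cl (acyclic) → no; 4× C (acyclic) → no; 2× O (acyclic) → no.
That gives 6 matching atoms.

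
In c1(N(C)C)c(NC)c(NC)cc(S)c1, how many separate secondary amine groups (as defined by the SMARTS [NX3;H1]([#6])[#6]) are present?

[NX3;H1]([#6])[#6] is the SMARTS for a secondary amine: a trivalent nitrogen with one H, bonded to two carbons.
The molecule carries 2 separate instances of an N-methylamino group (-NHCH3) meeting every constraint; each maps to a distinct set of atoms, giving 2 matches.

2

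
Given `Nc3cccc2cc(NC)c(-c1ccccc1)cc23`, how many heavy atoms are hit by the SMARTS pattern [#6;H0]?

6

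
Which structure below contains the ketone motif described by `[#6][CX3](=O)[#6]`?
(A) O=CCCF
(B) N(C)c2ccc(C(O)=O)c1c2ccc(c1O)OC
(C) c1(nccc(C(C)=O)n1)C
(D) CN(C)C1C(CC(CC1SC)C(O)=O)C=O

C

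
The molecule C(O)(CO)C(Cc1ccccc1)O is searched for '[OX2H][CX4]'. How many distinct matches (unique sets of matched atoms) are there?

3

[OX2H][CX4] is the SMARTS for an aliphatic alcohol: a hydroxyl oxygen bound to an sp3 (X4) carbon.
The molecule carries 3 separate instances of a hydroxyl group (-OH) meeting every constraint; each maps to a distinct set of atoms, giving 3 matches.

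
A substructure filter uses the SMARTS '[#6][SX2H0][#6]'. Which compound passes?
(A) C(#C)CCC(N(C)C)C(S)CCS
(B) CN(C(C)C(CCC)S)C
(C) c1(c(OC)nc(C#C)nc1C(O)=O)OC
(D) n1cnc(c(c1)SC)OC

[#6][SX2H0][#6] describes an aliphatic sulfur bridging two carbons with no H on the sulfur (a thioether).
(A) has a thiol (-SH) but the sulfur has H1, not H0 bridging two carbons.
(B) has a thiol (-SH) but the sulfur has H1, not H0 bridging two carbons.
(C) has a methoxy ether (-OCH3) but the bridging atom is O, not S.
(D) contains a methylthio ether (-SCH3), which satisfies every atom and bond constraint.
So the answer is (D).

D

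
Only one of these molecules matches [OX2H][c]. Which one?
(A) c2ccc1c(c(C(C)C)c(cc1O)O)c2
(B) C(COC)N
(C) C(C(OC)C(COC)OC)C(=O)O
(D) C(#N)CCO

[OX2H][c] describes a hydroxyl oxygen attached to an aromatic carbon (a phenol).
(A) contains a hydroxyl group (-OH), which satisfies every atom and bond constraint.
(B) has a methoxy ether (-OCH3) but the oxygen has H0, not H1.
(C) has a methoxy ether (-OCH3) but the oxygen has H0, not H1.
(D) has a hydroxyl group (-OH) but the -OH is on an aliphatic carbon, not an aromatic c.
So the answer is (A).

A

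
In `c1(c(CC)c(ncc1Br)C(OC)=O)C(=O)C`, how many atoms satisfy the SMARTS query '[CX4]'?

4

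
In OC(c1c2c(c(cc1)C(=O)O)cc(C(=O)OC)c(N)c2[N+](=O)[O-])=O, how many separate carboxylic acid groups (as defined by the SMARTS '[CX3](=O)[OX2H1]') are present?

[CX3](=O)[OX2H1] is the SMARTS for a carboxylic acid: an sp2 carbon double-bonded to O and single-bonded to an -OH oxygen.
The molecule carries 2 separate instances of a carboxylic acid group (-C(=O)OH) meeting every constraint; each maps to a distinct set of atoms, giving 2 matches.

2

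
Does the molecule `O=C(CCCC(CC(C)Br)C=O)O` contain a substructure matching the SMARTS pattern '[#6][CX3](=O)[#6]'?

No

The pattern [#6][CX3](=O)[#6] describes a carbonyl carbon (no H) flanked by two carbons — a ketone.
The closest candidate here is a carboxylic acid group (-C(=O)OH), but one neighbour of the carbonyl carbon is O, not C. No other fragment satisfies the full query, so there is no match.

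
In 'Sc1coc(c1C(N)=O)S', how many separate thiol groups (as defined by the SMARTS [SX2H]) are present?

2

[SX2H] is the SMARTS for a thiol: an aliphatic sulfur with two connections, one being H.
The molecule carries 2 separate instances of a thiol (-SH) meeting every constraint; each maps to a distinct set of atoms, giving 2 matches.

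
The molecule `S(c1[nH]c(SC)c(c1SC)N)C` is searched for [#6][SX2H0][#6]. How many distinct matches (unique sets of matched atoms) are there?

[#6][SX2H0][#6] is the SMARTS for a thioether: an aliphatic sulfur bridging two carbons with no H on the sulfur.
The molecule carries 3 separate instances of a methylthio ether (-SCH3) meeting every constraint; each maps to a distinct set of atoms, giving 3 matches.

3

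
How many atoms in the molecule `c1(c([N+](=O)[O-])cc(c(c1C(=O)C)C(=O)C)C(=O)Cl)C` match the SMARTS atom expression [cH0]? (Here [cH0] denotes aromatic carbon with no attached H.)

The query [cH0] means: aromatic carbon with no attached hydrogen (substituted or ring-fusion).
Check the 19 heavy atoms by environment: 5× c (aromatic, H0) → match; 1× c (aromatic, H1) → no; 3× C (H3) → no; 3× C (H0) → no; 4× O (H0) → no; 1× N (charge +1, H0) → no; 1× O (charge -1, H0) → no; 1× Cl (H0) → no.
That gives 5 matching atoms.

5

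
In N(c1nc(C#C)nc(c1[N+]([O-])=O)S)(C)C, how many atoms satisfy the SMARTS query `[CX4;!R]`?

2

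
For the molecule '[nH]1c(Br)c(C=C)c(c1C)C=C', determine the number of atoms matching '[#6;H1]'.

2

Check the 11 heavy atoms by environment: 1× n (aromatic, H1) → no; 4× c (aromatic, H0) → no; 1× Br (H0) → no; 1× C (H3) → no; 2× C (H1) → match; 2× C (H2) → no.
That gives 2 matching atoms.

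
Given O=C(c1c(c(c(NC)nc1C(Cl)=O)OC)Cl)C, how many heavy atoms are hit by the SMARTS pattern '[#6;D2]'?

0

The query [#6;D2] means: any carbon bonded to exactly two heavy atoms.
Check the 17 heavy atoms by environment: 1× n (aromatic, D2) → no; 5× c (aromatic, D3) → no; 2× C (D3) → no; 2× O (D1) → no; 3× C (D1) → no; 1× N (D2) → no; 1× O (D2) → no; 2× Cl (D1) → no.
No environment satisfies the query, so 0 matching atoms.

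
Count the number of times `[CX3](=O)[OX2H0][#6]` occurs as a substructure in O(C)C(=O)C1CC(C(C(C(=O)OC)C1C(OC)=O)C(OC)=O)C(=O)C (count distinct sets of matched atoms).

[CX3](=O)[OX2H0][#6] is the SMARTS for an ester: a carbonyl carbon bonded to an oxygen that is itself bonded to carbon (no H on that O).
The molecule carries 4 separate instances of a methyl-ester group (-C(=O)OCH3) meeting every constraint; each maps to a distinct set of atoms, giving 4 matches.

4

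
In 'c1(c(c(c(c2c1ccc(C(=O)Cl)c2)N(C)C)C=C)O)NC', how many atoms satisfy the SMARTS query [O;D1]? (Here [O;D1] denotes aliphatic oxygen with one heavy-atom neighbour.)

2

Check the 21 heavy atoms by environment: 7× c (aromatic, D3) → no; 3× c (aromatic, D2) → no; 1× N (D3) → no; 4× C (D1) → no; 2× O (D1) → match; 1× N (D2) → no; 1× C (D3) → no; 1× Cl (D1) → no; 1× C (D2) → no.
That gives 2 matching atoms.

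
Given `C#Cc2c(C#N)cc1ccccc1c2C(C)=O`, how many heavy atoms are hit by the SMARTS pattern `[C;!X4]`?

4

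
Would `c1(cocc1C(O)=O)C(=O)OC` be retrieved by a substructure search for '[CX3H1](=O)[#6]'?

No

The pattern [CX3H1](=O)[#6] describes an sp2 carbon with one H, double-bonded to O and single-bonded to carbon — an aldehyde.
The closest candidate here is a methyl-ester group (-C(=O)OCH3), but the carbonyl carbon has H0, not H1. No other fragment satisfies the full query, so there is no match.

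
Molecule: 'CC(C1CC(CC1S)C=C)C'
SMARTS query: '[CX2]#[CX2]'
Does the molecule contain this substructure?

The pattern [CX2]#[CX2] describes a carbon-carbon triple bond — an alkyne.
The closest candidate here is a vinyl group (-CH=CH2), but the C=C is a double bond; both carbons are CX3, not CX2. No other fragment satisfies the full query, so there is no match.

No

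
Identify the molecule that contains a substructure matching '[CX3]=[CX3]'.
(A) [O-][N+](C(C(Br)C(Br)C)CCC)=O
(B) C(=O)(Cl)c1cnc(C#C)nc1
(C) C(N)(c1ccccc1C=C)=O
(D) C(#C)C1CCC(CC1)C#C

C

[CX3]=[CX3] describes a non-aromatic C=C double bond between two sp2 carbons (an alkene).
(A) has an ethyl group (-CH2CH3) but its C-C bond is a single bond between CX4 carbons, not CX3=CX3.
(B) has an ethynyl group (-C#CH) but the C-C bond is a triple bond, not a double bond.
(C) contains a vinyl group (-CH=CH2), which satisfies every atom and bond constraint.
(D) has an ethynyl group (-C#CH) but the C-C bond is a triple bond, not a double bond.
So the answer is (C).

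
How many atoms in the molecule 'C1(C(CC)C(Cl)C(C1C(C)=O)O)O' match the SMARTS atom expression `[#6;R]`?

5

The query [#6;R] means: carbon that is part of a ring.
Check the 13 heavy atoms by environment: 5× C (in 5-ring) → match; 4× C (acyclic) → no; 3× O (acyclic) → no; 1× Cl (acyclic) → no.
That gives 5 matching atoms.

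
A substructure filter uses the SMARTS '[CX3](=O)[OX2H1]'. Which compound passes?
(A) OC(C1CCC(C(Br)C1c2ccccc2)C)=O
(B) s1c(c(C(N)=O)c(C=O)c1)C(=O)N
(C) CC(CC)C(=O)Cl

A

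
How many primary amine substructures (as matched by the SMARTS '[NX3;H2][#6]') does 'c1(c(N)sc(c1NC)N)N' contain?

[NX3;H2][#6] is the SMARTS for a primary amine: a trivalent nitrogen with two H attached to carbon.
The molecule carries 3 separate instances of a primary amino group (-NH2) meeting every constraint; each maps to a distinct set of atoms, giving 3 matches.

3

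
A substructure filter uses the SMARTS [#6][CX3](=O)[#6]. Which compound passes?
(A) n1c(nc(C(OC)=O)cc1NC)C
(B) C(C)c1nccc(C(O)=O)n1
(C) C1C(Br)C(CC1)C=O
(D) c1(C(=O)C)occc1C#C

[#6][CX3](=O)[#6] describes a carbonyl carbon (no H) flanked by two carbons (a ketone).
(A) has a methyl-ester group (-C(=O)OCH3) but one neighbour of the carbonyl carbon is O, not C.
(B) has a carboxylic acid group (-C(=O)OH) but one neighbour of the carbonyl carbon is O, not C.
(C) has an aldehyde (-CHO) but the carbonyl carbon has H1, so it is not flanked by two carbons.
(D) contains an acetyl/ketone group (-C(=O)CH3), which satisfies every atom and bond constraint.
So the answer is (D).

D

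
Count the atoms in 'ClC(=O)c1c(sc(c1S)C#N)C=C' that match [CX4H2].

0

Check the 13 heavy atoms by environment: 1× s (aromatic, H0, X2) → no; 4× c (aromatic, H0, X3) → no; 1× C (H0, X3) → no; 1× O (H0, X1) → no; 1× Cl (H0, X1) → no; 1× S (H1, X2) → no; 1× C (H1, X3) → no; 1× C (H2, X3) → no; 1× C (H0, X2) → no; 1× N (H0, X1) → no.
No environment satisfies the query, so 0 matching atoms.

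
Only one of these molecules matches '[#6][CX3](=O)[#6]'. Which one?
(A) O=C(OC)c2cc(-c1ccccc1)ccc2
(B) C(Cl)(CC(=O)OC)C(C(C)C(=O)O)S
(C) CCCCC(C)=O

C

[#6][CX3](=O)[#6] describes a carbonyl carbon (no H) flanked by two carbons (a ketone).
(A) has a methyl-ester group (-C(=O)OCH3) but one neighbour of the carbonyl carbon is O, not C.
(B) has a methyl-ester group (-C(=O)OCH3) but one neighbour of the carbonyl carbon is O, not C.
(C) contains an acetyl/ketone group (-C(=O)CH3), which satisfies every atom and bond constraint.
So the answer is (C).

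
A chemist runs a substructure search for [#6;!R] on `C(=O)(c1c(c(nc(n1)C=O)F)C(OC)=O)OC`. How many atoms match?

5

The query [#6;!R] means: carbon not in any ring.
Check the 17 heavy atoms by environment: 2× n (aromatic, in 6-ring) → no; 4× c (aromatic, in 6-ring) → no; 5× C (acyclic) → match; 5× O (acyclic) → no; 1× F (acyclic) → no.
That gives 5 matching atoms.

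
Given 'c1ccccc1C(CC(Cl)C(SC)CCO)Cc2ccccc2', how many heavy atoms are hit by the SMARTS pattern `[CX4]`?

The query [CX4] means: C with X4: aliphatic carbon with exactly 4 total connections (bonds + H).
Check the 23 heavy atoms by environment: 8× C (X4) → match; 1× S (X2) → no; 1× O (X2) → no; 12× c (aromatic, X3) → no; 1× Cl (X1) → no.
That gives 8 matching atoms.

8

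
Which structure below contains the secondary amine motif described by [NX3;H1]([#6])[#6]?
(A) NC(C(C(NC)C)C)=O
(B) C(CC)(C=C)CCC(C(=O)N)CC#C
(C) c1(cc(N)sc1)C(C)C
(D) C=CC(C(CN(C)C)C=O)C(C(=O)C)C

A

[NX3;H1]([#6])[#6] describes a trivalent nitrogen with one H, bonded to two carbons (a secondary amine).
(A) contains an N-methylamino group (-NHCH3), which satisfies every atom and bond constraint.
(B) has a primary amide (-C(=O)NH2) but the -C(=O)NH2 nitrogen has H2, not H1.
(C) has a primary amino group (-NH2) but the nitrogen has H2 and only one carbon neighbour.
(D) has a dimethylamino group (-N(CH3)2) but the nitrogen has H0, not H1.
So the answer is (A).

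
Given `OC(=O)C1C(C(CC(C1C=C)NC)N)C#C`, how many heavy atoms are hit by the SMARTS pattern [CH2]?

2

The query [CH2] means: aliphatic carbon with exactly two hydrogens.
Check the 16 heavy atoms by environment: 7× C (H1) → no; 2× C (H2) → match; 1× N (H2) → no; 1× N (H1) → no; 1× C (H3) → no; 2× C (H0) → no; 1× O (H0) → no; 1× O (H1) → no.
That gives 2 matching atoms.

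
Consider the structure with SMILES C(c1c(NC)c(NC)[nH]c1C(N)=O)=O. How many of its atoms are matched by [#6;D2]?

1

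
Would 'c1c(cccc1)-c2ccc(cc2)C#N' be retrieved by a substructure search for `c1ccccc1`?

The pattern c1ccccc1 describes six aromatic carbons in a ring — a benzene ring.
The molecule carries a phenyl ring, whose atoms satisfy every constraint of the query, so the pattern matches.

Yes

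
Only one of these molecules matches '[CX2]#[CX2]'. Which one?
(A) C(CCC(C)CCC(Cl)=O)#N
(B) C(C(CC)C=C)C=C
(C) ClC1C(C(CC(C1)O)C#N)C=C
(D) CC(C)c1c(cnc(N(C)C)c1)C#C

[CX2]#[CX2] describes a carbon-carbon triple bond (an alkyne).
(A) has a nitrile (-C#N) but the triple bond is C#N, not C#C.
(B) has a vinyl group (-CH=CH2) but the C=C is a double bond; both carbons are CX3, not CX2.
(C) has a vinyl group (-CH=CH2) but the C=C is a double bond; both carbons are CX3, not CX2.
(D) contains an ethynyl group (-C#CH), which satisfies every atom and bond constraint.
So the answer is (D).

D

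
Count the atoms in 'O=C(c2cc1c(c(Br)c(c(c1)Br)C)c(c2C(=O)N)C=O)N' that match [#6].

14

The query [#6] means: #6 matches any atom with atomic number 6 (carbon, aromatic or aliphatic).
Check the 21 heavy atoms by environment: 10× c (aromatic) → match; 2× Br → no; 4× C → match; 3× O → no; 2× N → no.
Summing the matching environments: 10 + 4 = 14 matching atoms.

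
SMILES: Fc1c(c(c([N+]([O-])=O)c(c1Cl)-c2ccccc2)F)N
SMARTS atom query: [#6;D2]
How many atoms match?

The query [#6;D2] means: any carbon bonded to exactly two heavy atoms.
Check the 19 heavy atoms by environment: 7× c (aromatic, D3) → no; 1× N (charge +1, D3) → no; 1× O (charge -1, D1) → no; 1× O (D1) → no; 5× c (aromatic, D2) → match; 2× F (D1) → no; 1× N (D1) → no; 1× Cl (D1) → no.
That gives 5 matching atoms.

5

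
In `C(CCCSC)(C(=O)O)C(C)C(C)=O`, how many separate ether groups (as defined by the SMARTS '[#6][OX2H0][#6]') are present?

[#6][OX2H0][#6] is the SMARTS for an ether: an aliphatic oxygen bridging two carbons with no H on the oxygen.
The molecule has a carboxylic acid group (-C(=O)OH), but the -OH oxygen has H1; the =O is OX1, not OX2; nothing else fits, so there are 0 matches.

0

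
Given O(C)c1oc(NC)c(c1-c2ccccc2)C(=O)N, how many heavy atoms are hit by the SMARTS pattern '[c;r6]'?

6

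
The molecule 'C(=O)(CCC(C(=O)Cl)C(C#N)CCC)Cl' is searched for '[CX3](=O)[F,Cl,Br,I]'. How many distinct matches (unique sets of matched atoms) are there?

2

[CX3](=O)[F,Cl,Br,I] is the SMARTS for an acyl halide: a carbonyl carbon bonded to a halogen.
The molecule carries 2 separate instances of an acyl chloride (-C(=O)Cl) meeting every constraint; each maps to a distinct set of atoms, giving 2 matches.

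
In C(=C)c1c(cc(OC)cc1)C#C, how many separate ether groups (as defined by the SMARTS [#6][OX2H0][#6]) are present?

1

[#6][OX2H0][#6] is the SMARTS for an ether: an aliphatic oxygen bridging two carbons with no H on the oxygen.
Exactly one fragment in the molecule meets all constraints, giving 1 match.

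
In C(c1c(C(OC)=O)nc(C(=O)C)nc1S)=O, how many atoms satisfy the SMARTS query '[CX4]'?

2

The query [CX4] means: C with X4: aliphatic carbon with exactly 4 total connections (bonds + H).
Check the 16 heavy atoms by environment: 2× n (aromatic, X2) → no; 4× c (aromatic, X3) → no; 1× S (X2) → no; 3× C (X3) → no; 3× O (X1) → no; 2× C (X4) → match; 1× O (X2) → no.
That gives 2 matching atoms.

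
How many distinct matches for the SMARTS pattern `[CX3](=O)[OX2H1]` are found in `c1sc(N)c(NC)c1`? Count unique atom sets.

[CX3](=O)[OX2H1] is the SMARTS for a carboxylic acid: an sp2 carbon double-bonded to O and single-bonded to an -OH oxygen.
No fragment in the molecule satisfies every constraint, giving 0 matches.

0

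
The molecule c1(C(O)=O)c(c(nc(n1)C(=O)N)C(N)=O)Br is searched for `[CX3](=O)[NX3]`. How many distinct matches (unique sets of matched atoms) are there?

2

[CX3](=O)[NX3] is the SMARTS for an amide: a carbonyl carbon bonded to a trivalent nitrogen.
The molecule carries 2 separate instances of a primary amide (-C(=O)NH2) meeting every constraint; each maps to a distinct set of atoms, giving 2 matches.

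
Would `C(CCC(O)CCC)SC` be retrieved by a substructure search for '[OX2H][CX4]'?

Yes

The pattern [OX2H][CX4] describes a hydroxyl oxygen bound to an sp3 (X4) carbon — an aliphatic alcohol.
The molecule carries a hydroxyl group (-OH), whose atoms satisfy every constraint of the query, so the pattern matches.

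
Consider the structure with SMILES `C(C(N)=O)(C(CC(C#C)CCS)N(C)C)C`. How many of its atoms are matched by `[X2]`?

The query [X2] means: any atom with exactly two total connections (bonds + H).
Check the 16 heavy atoms by environment: 9× C (X4) → no; 2× C (X2) → match; 1× C (X3) → no; 1× O (X1) → no; 2× N (X3) → no; 1× S (X2) → match.
Summing the matching environments: 2 + 1 = 3 matching atoms.

3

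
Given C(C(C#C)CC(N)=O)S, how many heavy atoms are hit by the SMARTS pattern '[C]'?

6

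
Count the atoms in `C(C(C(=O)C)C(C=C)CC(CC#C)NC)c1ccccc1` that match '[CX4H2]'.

3

The query [CX4H2] means: sp3 carbon (X4) with exactly two hydrogens.
Check the 21 heavy atoms by environment: 3× C (H2, X4) → match; 3× C (H1, X4) → no; 1× N (H1, X3) → no; 2× C (H3, X4) → no; 1× c (aromatic, H0, X3) → no; 5× c (aromatic, H1, X3) → no; 1× C (H0, X2) → no; 1× C (H1, X2) → no; 1× C (H1, X3) → no; 1× C (H2, X3) → no; 1× C (H0, X3) → no; 1× O (H0, X1) → no.
That gives 3 matching atoms.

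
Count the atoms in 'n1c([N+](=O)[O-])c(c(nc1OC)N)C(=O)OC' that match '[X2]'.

4

The query [X2] means: any atom with exactly two total connections (bonds + H).
Check the 16 heavy atoms by environment: 2× n (aromatic, X2) → match; 4× c (aromatic, X3) → no; 1× N (X3) → no; 1× C (X3) → no; 2× O (X1) → no; 2× O (X2) → match; 2× C (X4) → no; 1× N (charge +1, X3) → no; 1× O (charge -1, X1) → no.
Summing the matching environments: 2 + 2 = 4 matching atoms.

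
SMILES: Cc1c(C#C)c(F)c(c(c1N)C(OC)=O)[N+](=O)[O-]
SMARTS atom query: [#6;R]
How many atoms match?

6

The query [#6;R] means: carbon that is part of a ring.
Check the 18 heavy atoms by environment: 6× c (aromatic, in 6-ring) → match; 1× F (acyclic) → no; 5× C (acyclic) → no; 1× N (charge +1, acyclic) → no; 1× O (charge -1, acyclic) → no; 3× O (acyclic) → no; 1× N (acyclic) → no.
That gives 6 matching atoms.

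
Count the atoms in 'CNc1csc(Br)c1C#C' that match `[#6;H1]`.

2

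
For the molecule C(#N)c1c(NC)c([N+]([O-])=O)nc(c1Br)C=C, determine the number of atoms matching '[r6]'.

The query [r6] means: r6 matches atoms in a six-membered ring.
Check the 16 heavy atoms by environment: 1× n (aromatic, in 6-ring) → match; 5× c (aromatic, in 6-ring) → match; 2× N (acyclic) → no; 4× C (acyclic) → no; 1× N (charge +1, acyclic) → no; 1× O (charge -1, acyclic) → no; 1× O (acyclic) → no; 1× Br (acyclic) → no.
Summing the matching environments: 1 + 5 = 6 matching atoms.

6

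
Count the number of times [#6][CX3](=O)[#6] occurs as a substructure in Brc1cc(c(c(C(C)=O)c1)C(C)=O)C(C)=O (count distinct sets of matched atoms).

3

[#6][CX3](=O)[#6] is the SMARTS for a ketone: a carbonyl carbon (no H) flanked by two carbons.
The molecule carries 3 separate instances of an acetyl/ketone group (-C(=O)CH3) meeting every constraint; each maps to a distinct set of atoms, giving 3 matches.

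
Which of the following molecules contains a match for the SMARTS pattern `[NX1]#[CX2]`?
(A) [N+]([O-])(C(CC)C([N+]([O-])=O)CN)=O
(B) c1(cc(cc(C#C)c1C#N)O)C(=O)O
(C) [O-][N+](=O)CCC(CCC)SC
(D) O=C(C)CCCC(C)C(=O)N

[NX1]#[CX2] describes a nitrogen triple-bonded to a two-connected carbon (a nitrile).
(A) has a nitro group (-[N+](=O)[O-]) but there is no C#N triple bond.
(B) contains a nitrile (-C#N), which satisfies every atom and bond constraint.
(C) has a nitro group (-[N+](=O)[O-]) but there is no C#N triple bond.
(D) has a primary amide (-C(=O)NH2) but the nitrogen is NX3, not NX1.
So the answer is (B).

B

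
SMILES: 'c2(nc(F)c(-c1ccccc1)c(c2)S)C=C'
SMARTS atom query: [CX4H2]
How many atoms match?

0

The query [CX4H2] means: sp3 carbon (X4) with exactly two hydrogens.
Check the 16 heavy atoms by environment: 1× n (aromatic, H0, X2) → no; 5× c (aromatic, H0, X3) → no; 6× c (aromatic, H1, X3) → no; 1× F (H0, X1) → no; 1× C (H1, X3) → no; 1× C (H2, X3) → no; 1× S (H1, X2) → no.
No environment satisfies the query, so 0 matching atoms.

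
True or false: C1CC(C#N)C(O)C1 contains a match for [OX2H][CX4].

The pattern [OX2H][CX4] describes a hydroxyl oxygen bound to an sp3 (X4) carbon — an aliphatic alcohol.
The molecule carries a hydroxyl group (-OH), whose atoms satisfy every constraint of the query, so the pattern matches.

True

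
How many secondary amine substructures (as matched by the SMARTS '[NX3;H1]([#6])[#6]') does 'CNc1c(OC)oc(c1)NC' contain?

[NX3;H1]([#6])[#6] is the SMARTS for a secondary amine: a trivalent nitrogen with one H, bonded to two carbons.
The molecule carries 2 separate instances of an N-methylamino group (-NHCH3) meeting every constraint; each maps to a distinct set of atoms, giving 2 matches.

2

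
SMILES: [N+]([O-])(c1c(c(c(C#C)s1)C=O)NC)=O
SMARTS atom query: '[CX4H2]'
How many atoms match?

0

The query [CX4H2] means: sp3 carbon (X4) with exactly two hydrogens.
Check the 14 heavy atoms by environment: 1× s (aromatic, H0, X2) → no; 4× c (aromatic, H0, X3) → no; 1× C (H1, X3) → no; 2× O (H0, X1) → no; 1× C (H0, X2) → no; 1× C (H1, X2) → no; 1× N (charge +1, H0, X3) → no; 1× O (charge -1, H0, X1) → no; 1× N (H1, X3) → no; 1× C (H3, X4) → no.
No environment satisfies the query, so 0 matching atoms.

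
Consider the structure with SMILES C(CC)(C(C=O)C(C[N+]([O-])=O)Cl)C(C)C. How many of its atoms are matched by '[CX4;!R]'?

The query [CX4;!R] means: aliphatic carbon with four total connections, not in a ring.
Check the 15 heavy atoms by environment: 9× C (X4, acyclic) → match; 1× C (X3, acyclic) → no; 2× O (X1, acyclic) → no; 1× N (charge +1, X3, acyclic) → no; 1× O (charge -1, X1, acyclic) → no; 1× Cl (X1, acyclic) → no.
That gives 9 matching atoms.

9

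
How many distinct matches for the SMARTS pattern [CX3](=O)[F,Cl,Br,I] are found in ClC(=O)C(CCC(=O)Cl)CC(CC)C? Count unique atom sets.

[CX3](=O)[F,Cl,Br,I] is the SMARTS for an acyl halide: a carbonyl carbon bonded to a halogen.
The molecule carries 2 separate instances of an acyl chloride (-C(=O)Cl) meeting every constraint; each maps to a distinct set of atoms, giving 2 matches.

2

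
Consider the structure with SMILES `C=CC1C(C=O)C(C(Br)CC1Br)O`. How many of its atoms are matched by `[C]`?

9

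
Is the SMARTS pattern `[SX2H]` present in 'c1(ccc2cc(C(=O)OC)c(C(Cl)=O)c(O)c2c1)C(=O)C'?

The pattern [SX2H] describes an aliphatic sulfur with two connections, one being H — a thiol.
The closest candidate here is a hydroxyl group (-OH), but it is an -OH, not an -SH. No other fragment satisfies the full query, so there is no match.

No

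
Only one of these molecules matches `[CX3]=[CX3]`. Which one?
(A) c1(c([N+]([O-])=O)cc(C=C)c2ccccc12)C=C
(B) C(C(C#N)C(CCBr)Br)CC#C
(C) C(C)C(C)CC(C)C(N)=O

[CX3]=[CX3] describes a non-aromatic C=C double bond between two sp2 carbons (an alkene).
(A) contains a vinyl group (-CH=CH2), which satisfies every atom and bond constraint.
(B) has an ethynyl group (-C#CH) but the C-C bond is a triple bond, not a double bond.
(C) has an ethyl group (-CH2CH3) but its C-C bond is a single bond between CX4 carbons, not CX3=CX3.
So the answer is (A).

A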